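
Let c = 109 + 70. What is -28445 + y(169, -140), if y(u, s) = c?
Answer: -28266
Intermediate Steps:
c = 179
y(u, s) = 179
-28445 + y(169, -140) = -28445 + 179 = -28266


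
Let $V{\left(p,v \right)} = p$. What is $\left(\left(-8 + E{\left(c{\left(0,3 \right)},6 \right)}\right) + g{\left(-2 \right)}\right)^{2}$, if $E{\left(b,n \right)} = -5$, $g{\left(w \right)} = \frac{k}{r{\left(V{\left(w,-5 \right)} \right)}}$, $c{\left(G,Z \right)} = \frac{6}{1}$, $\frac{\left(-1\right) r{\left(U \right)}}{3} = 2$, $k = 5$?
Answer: $\frac{6889}{36} \approx 191.36$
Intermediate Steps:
$r{\left(U \right)} = -6$ ($r{\left(U \right)} = \left(-3\right) 2 = -6$)
$c{\left(G,Z \right)} = 6$ ($c{\left(G,Z \right)} = 6 \cdot 1 = 6$)
$g{\left(w \right)} = - \frac{5}{6}$ ($g{\left(w \right)} = \frac{5}{-6} = 5 \left(- \frac{1}{6}\right) = - \frac{5}{6}$)
$\left(\left(-8 + E{\left(c{\left(0,3 \right)},6 \right)}\right) + g{\left(-2 \right)}\right)^{2} = \left(\left(-8 - 5\right) - \frac{5}{6}\right)^{2} = \left(-13 - \frac{5}{6}\right)^{2} = \left(- \frac{83}{6}\right)^{2} = \frac{6889}{36}$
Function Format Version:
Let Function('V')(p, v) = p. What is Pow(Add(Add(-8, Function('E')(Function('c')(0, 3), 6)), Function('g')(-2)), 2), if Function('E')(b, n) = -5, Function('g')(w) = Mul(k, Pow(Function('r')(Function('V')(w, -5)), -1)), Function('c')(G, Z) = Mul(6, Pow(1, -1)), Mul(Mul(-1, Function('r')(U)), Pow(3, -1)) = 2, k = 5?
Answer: Rational(6889, 36) ≈ 191.36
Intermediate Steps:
Function('r')(U) = -6 (Function('r')(U) = Mul(-3, 2) = -6)
Function('c')(G, Z) = 6 (Function('c')(G, Z) = Mul(6, 1) = 6)
Function('g')(w) = Rational(-5, 6) (Function('g')(w) = Mul(5, Pow(-6, -1)) = Mul(5, Rational(-1, 6)) = Rational(-5, 6))
Pow(Add(Add(-8, Function('E')(Function('c')(0, 3), 6)), Function('g')(-2)), 2) = Pow(Add(Add(-8, -5), Rational(-5, 6)), 2) = Pow(Add(-13, Rational(-5, 6)), 2) = Pow(Rational(-83, 6), 2) = Rational(6889, 36)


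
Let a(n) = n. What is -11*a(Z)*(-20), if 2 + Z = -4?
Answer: -1320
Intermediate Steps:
Z = -6 (Z = -2 - 4 = -6)
-11*a(Z)*(-20) = -11*(-6)*(-20) = 66*(-20) = -1320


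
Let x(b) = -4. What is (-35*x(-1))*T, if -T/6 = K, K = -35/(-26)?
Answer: -14700/13 ≈ -1130.8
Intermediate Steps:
K = 35/26 (K = -35*(-1/26) = 35/26 ≈ 1.3462)
T = -105/13 (T = -6*35/26 = -105/13 ≈ -8.0769)
(-35*x(-1))*T = -35*(-4)*(-105/13) = 140*(-105/13) = -14700/13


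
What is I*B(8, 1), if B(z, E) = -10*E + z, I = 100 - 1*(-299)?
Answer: -798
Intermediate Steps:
I = 399 (I = 100 + 299 = 399)
B(z, E) = z - 10*E
I*B(8, 1) = 399*(8 - 10*1) = 399*(8 - 10) = 399*(-2) = -798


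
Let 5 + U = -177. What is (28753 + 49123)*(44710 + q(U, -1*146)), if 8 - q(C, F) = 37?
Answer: 3479577556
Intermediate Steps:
U = -182 (U = -5 - 177 = -182)
q(C, F) = -29 (q(C, F) = 8 - 1*37 = 8 - 37 = -29)
(28753 + 49123)*(44710 + q(U, -1*146)) = (28753 + 49123)*(44710 - 29) = 77876*44681 = 3479577556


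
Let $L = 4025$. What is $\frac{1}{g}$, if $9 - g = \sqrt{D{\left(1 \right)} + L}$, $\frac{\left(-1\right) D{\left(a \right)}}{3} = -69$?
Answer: $- \frac{9}{4151} - \frac{46 \sqrt{2}}{4151} \approx -0.01784$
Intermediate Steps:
$D{\left(a \right)} = 207$ ($D{\left(a \right)} = \left(-3\right) \left(-69\right) = 207$)
$g = 9 - 46 \sqrt{2}$ ($g = 9 - \sqrt{207 + 4025} = 9 - \sqrt{4232} = 9 - 46 \sqrt{2} \approx -56.054$)
$\frac{1}{g} = \frac{1}{9 - 46 \sqrt{2}}$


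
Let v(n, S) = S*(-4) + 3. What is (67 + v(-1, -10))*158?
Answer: 17380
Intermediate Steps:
v(n, S) = 3 - 4*S (v(n, S) = -4*S + 3 = 3 - 4*S)
(67 + v(-1, -10))*158 = (67 + (3 - 4*(-10)))*158 = (67 + (3 + 40))*158 = (67 + 43)*158 = 110*158 = 17380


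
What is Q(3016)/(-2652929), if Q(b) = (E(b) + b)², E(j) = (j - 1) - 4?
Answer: -36324729/2652929 ≈ -13.692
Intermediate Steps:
E(j) = -5 + j (E(j) = (-1 + j) - 4 = -5 + j)
Q(b) = (-5 + 2*b)² (Q(b) = ((-5 + b) + b)² = (-5 + 2*b)²)
Q(3016)/(-2652929) = (-5 + 2*3016)²/(-2652929) = (-5 + 6032)²*(-1/2652929) = 6027²*(-1/2652929) = 36324729*(-1/2652929) = -36324729/2652929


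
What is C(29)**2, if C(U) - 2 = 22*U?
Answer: 409600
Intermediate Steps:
C(U) = 2 + 22*U
C(29)**2 = (2 + 22*29)**2 = (2 + 638)**2 = 640**2 = 409600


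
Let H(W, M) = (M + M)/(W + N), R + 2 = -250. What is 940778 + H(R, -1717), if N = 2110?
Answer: 873981045/929 ≈ 9.4078e+5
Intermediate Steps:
R = -252 (R = -2 - 250 = -252)
H(W, M) = 2*M/(2110 + W) (H(W, M) = (M + M)/(W + 2110) = (2*M)/(2110 + W) = 2*M/(2110 + W))
940778 + H(R, -1717) = 940778 + 2*(-1717)/(2110 - 252) = 940778 + 2*(-1717)/1858 = 940778 + 2*(-1717)*(1/1858) = 940778 - 1717/929 = 873981045/929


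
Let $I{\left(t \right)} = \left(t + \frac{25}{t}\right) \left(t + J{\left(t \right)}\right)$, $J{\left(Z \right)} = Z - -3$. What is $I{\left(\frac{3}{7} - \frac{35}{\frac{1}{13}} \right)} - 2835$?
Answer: $\frac{63789404177}{155918} \approx 4.0912 \cdot 10^{5}$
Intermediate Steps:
$J{\left(Z \right)} = 3 + Z$ ($J{\left(Z \right)} = Z + 3 = 3 + Z$)
$I{\left(t \right)} = \left(3 + 2 t\right) \left(t + \frac{25}{t}\right)$ ($I{\left(t \right)} = \left(t + \frac{25}{t}\right) \left(t + \left(3 + t\right)\right) = \left(t + \frac{25}{t}\right) \left(3 + 2 t\right) = \left(3 + 2 t\right) \left(t + \frac{25}{t}\right)$)
$I{\left(\frac{3}{7} - \frac{35}{\frac{1}{13}} \right)} - 2835 = \left(50 + 2 \left(\frac{3}{7} - \frac{35}{\frac{1}{13}}\right)^{2} + 3 \left(\frac{3}{7} - \frac{35}{\frac{1}{13}}\right) + \frac{75}{\frac{3}{7} - \frac{35}{\frac{1}{13}}}\right) - 2835 = \left(50 + 2 \left(3 \cdot \frac{1}{7} - 35 \frac{1}{\frac{1}{13}}\right)^{2} + 3 \left(3 \cdot \frac{1}{7} - 35 \frac{1}{\frac{1}{13}}\right) + \frac{75}{3 \cdot \frac{1}{7} - 35 \frac{1}{\frac{1}{13}}}\right) - 2835 = \left(50 + 2 \left(\frac{3}{7} - 455\right)^{2} + 3 \left(\frac{3}{7} - 455\right) + \frac{75}{\frac{3}{7} - 455}\right) - 2835 = \left(50 + 2 \left(- \frac{3182}{7}\right)^{2} + 3 \left(- \frac{3182}{7}\right) + \frac{75}{- \frac{3182}{7}}\right) - 2835 = \left(50 + 2 \cdot \frac{10125124}{49} - \frac{9546}{7} + 75 \left(- \frac{7}{3182}\right)\right) - 2835 = \left(50 + \frac{20250248}{49} - \frac{9546}{7} - \frac{525}{3182}\right) - 2835 = \frac{64231431707}{155918} - 2835 = \frac{63789404177}{155918}$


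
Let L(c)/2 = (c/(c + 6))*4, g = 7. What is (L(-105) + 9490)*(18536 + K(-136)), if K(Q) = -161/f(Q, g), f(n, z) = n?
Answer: 35919332575/204 ≈ 1.7608e+8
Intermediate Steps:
L(c) = 8*c/(6 + c) (L(c) = 2*((c/(c + 6))*4) = 2*((c/(6 + c))*4) = 2*(4*c/(6 + c)) = 8*c/(6 + c))
K(Q) = -161/Q
(L(-105) + 9490)*(18536 + K(-136)) = (8*(-105)/(6 - 105) + 9490)*(18536 - 161/(-136)) = (8*(-105)/(-99) + 9490)*(18536 - 161*(-1/136)) = (8*(-105)*(-1/99) + 9490)*(18536 + 161/136) = (280/33 + 9490)*(2521057/136) = (313450/33)*(2521057/136) = 35919332575/204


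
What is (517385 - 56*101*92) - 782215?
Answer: -785182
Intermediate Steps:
(517385 - 56*101*92) - 782215 = (517385 - 5656*92) - 782215 = (517385 - 520352) - 782215 = -2967 - 782215 = -785182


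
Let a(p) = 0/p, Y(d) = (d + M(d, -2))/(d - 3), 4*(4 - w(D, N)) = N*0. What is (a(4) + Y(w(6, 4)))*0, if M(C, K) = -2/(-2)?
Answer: 0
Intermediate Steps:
w(D, N) = 4 (w(D, N) = 4 - N*0/4 = 4 - ¼*0 = 4 + 0 = 4)
M(C, K) = 1 (M(C, K) = -2*(-½) = 1)
Y(d) = (1 + d)/(-3 + d) (Y(d) = (d + 1)/(d - 3) = (1 + d)/(-3 + d))
a(p) = 0
(a(4) + Y(w(6, 4)))*0 = (0 + (1 + 4)/(-3 + 4))*0 = (0 + 5/1)*0 = (0 + 1*5)*0 = (0 + 5)*0 = 5*0 = 0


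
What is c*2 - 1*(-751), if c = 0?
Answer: 751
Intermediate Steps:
c*2 - 1*(-751) = 0*2 - 1*(-751) = 0 + 751 = 751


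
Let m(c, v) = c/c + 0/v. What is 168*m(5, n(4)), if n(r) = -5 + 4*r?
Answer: 168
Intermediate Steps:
m(c, v) = 1 (m(c, v) = 1 + 0 = 1)
168*m(5, n(4)) = 168*1 = 168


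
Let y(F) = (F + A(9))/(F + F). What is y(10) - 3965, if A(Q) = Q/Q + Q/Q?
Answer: -19822/5 ≈ -3964.4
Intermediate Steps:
A(Q) = 2 (A(Q) = 1 + 1 = 2)
y(F) = (2 + F)/(2*F) (y(F) = (F + 2)/(F + F) = (2 + F)/((2*F)) = (2 + F)*(1/(2*F)) = (2 + F)/(2*F))
y(10) - 3965 = (1/2)*(2 + 10)/10 - 3965 = (1/2)*(1/10)*12 - 3965 = 3/5 - 3965 = -19822/5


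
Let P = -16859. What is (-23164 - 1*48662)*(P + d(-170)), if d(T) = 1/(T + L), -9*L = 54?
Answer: 106560514905/88 ≈ 1.2109e+9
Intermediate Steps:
L = -6 (L = -1/9*54 = -6)
d(T) = 1/(-6 + T) (d(T) = 1/(T - 6) = 1/(-6 + T))
(-23164 - 1*48662)*(P + d(-170)) = (-23164 - 1*48662)*(-16859 + 1/(-6 - 170)) = (-23164 - 48662)*(-16859 + 1/(-176)) = -71826*(-16859 - 1/176) = -71826*(-2967185/176) = 106560514905/88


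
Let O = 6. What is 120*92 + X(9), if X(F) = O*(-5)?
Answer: 11010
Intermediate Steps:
X(F) = -30 (X(F) = 6*(-5) = -30)
120*92 + X(9) = 120*92 - 30 = 11040 - 30 = 11010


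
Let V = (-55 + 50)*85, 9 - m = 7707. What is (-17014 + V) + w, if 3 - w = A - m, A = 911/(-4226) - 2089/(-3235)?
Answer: -343615559769/13671110 ≈ -25134.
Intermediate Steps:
m = -7698 (m = 9 - 1*7707 = 9 - 7707 = -7698)
A = 5881029/13671110 (A = 911*(-1/4226) - 2089*(-1/3235) = -911/4226 + 2089/3235 = 5881029/13671110 ≈ 0.43018)
V = -425 (V = -5*85 = -425)
w = -105205072479/13671110 (w = 3 - (5881029/13671110 - 1*(-7698)) = 3 - (5881029/13671110 + 7698) = 3 - 1*105246085809/13671110 = 3 - 105246085809/13671110 = -105205072479/13671110 ≈ -7695.4)
(-17014 + V) + w = (-17014 - 425) - 105205072479/13671110 = -17439 - 105205072479/13671110 = -343615559769/13671110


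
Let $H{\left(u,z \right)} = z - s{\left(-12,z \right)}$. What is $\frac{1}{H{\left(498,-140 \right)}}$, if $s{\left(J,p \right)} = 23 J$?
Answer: $\frac{1}{136} \approx 0.0073529$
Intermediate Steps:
$H{\left(u,z \right)} = 276 + z$ ($H{\left(u,z \right)} = z - 23 \left(-12\right) = z - -276 = z + 276 = 276 + z$)
$\frac{1}{H{\left(498,-140 \right)}} = \frac{1}{276 - 140} = \frac{1}{136}$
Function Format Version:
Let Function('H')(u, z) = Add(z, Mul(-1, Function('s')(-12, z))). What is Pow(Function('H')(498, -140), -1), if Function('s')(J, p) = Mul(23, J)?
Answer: Rational(1, 136) ≈ 0.0073529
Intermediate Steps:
Function('H')(u, z) = Add(276, z) (Function('H')(u, z) = Add(z, Mul(-1, Mul(23, -12))) = Add(z, Mul(-1, -276)) = Add(z, 276) = Add(276, z))
Pow(Function('H')(498, -140), -1) = Pow(Add(276, -140), -1) = Pow(136, -1) = Rational(1, 136)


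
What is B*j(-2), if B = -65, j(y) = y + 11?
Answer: -585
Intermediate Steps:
j(y) = 11 + y
B*j(-2) = -65*(11 - 2) = -65*9 = -585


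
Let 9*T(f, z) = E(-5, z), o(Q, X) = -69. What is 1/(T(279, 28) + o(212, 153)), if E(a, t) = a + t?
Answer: -9/598 ≈ -0.015050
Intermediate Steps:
T(f, z) = -5/9 + z/9 (T(f, z) = (-5 + z)/9 = -5/9 + z/9)
1/(T(279, 28) + o(212, 153)) = 1/((-5/9 + (⅑)*28) - 69) = 1/((-5/9 + 28/9) - 69) = 1/(23/9 - 69) = 1/(-598/9) = -9/598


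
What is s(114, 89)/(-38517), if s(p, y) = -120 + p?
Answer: 2/12839 ≈ 0.00015578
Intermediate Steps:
s(114, 89)/(-38517) = (-120 + 114)/(-38517) = -6*(-1/38517) = 2/12839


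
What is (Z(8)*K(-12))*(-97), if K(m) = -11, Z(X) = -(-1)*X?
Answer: 8536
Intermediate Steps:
Z(X) = X
(Z(8)*K(-12))*(-97) = (8*(-11))*(-97) = -88*(-97) = 8536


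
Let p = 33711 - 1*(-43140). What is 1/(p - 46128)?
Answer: 1/30723 ≈ 3.2549e-5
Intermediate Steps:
p = 76851 (p = 33711 + 43140 = 76851)
1/(p - 46128) = 1/(76851 - 46128) = 1/30723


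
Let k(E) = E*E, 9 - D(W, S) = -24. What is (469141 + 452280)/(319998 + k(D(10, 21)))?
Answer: 921421/321087 ≈ 2.8697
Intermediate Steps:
D(W, S) = 33 (D(W, S) = 9 - 1*(-24) = 9 + 24 = 33)
k(E) = E**2
(469141 + 452280)/(319998 + k(D(10, 21))) = (469141 + 452280)/(319998 + 33**2) = 921421/(319998 + 1089) = 921421/321087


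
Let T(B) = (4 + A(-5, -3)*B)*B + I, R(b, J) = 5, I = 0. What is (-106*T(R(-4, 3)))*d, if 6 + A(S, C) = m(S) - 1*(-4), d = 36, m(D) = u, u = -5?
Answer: 591480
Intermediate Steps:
m(D) = -5
A(S, C) = -7 (A(S, C) = -6 + (-5 - 1*(-4)) = -6 + (-5 + 4) = -6 - 1 = -7)
T(B) = B*(4 - 7*B) (T(B) = (4 - 7*B)*B + 0 = B*(4 - 7*B) + 0 = B*(4 - 7*B))
(-106*T(R(-4, 3)))*d = -530*(4 - 7*5)*36 = -530*(4 - 35)*36 = -530*(-31)*36 = -106*(-155)*36 = 16430*36 = 591480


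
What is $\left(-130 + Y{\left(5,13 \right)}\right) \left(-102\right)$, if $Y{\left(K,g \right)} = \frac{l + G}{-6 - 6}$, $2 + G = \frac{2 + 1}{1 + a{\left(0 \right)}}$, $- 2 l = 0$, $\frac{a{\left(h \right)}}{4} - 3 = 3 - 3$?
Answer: $\frac{344369}{26} \approx 13245.0$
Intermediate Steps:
$a{\left(h \right)} = 12$ ($a{\left(h \right)} = 12 + 4 \left(3 - 3\right) = 12 + 4 \cdot 0 = 12 + 0 = 12$)
$l = 0$ ($l = \left(- \frac{1}{2}\right) 0 = 0$)
$G = - \frac{23}{13}$ ($G = -2 + \frac{2 + 1}{1 + 12} = -2 + \frac{3}{13} = - \frac{23}{13} \approx -1.7692$)
$Y{\left(K,g \right)} = \frac{23}{156}$ ($Y{\left(K,g \right)} = \frac{0 - \frac{23}{13}}{-6 - 6} = - \frac{23}{13 \left(-12\right)} = \left(- \frac{23}{13}\right) \left(- \frac{1}{12}\right) = \frac{23}{156}$)
$\left(-130 + Y{\left(5,13 \right)}\right) \left(-102\right) = \left(-130 + \frac{23}{156}\right) \left(-102\right) = \left(- \frac{20257}{156}\right) \left(-102\right) = \frac{344369}{26}$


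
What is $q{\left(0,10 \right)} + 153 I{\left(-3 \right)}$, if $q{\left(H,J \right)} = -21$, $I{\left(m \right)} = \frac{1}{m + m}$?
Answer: $- \frac{93}{2} \approx -46.5$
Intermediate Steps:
$I{\left(m \right)} = \frac{1}{2 m}$
$q{\left(0,10 \right)} + 153 I{\left(-3 \right)} = -21 + 153 \frac{1}{2 \left(-3\right)} = -21 + 153 \cdot \frac{1}{2} \left(- \frac{1}{3}\right) = -21 + 153 \left(- \frac{1}{6}\right) = -21 - \frac{51}{2} = - \frac{93}{2}$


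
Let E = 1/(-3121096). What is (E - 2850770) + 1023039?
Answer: -5704523913177/3121096 ≈ -1.8277e+6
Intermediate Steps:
E = -1/3121096 ≈ -3.2040e-7
(E - 2850770) + 1023039 = (-1/3121096 - 2850770) + 1023039 = -8897526843921/3121096 + 1023039 = -5704523913177/3121096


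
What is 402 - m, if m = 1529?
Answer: -1127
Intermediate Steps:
402 - m = 402 - 1*1529 = 402 - 1529 = -1127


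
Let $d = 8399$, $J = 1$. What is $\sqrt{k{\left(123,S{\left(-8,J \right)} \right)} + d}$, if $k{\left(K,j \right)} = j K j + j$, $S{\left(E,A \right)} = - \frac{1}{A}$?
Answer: $\sqrt{8521} \approx 92.309$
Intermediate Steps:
$k{\left(K,j \right)} = j + K j^{2}$ ($k{\left(K,j \right)} = K j j + j = K j^{2} + j = j + K j^{2}$)
$\sqrt{k{\left(123,S{\left(-8,J \right)} \right)} + d} = \sqrt{- 1^{-1} \left(1 + 123 \left(- 1^{-1}\right)\right) + 8399} = \sqrt{\left(-1\right) 1 \left(1 + 123 \left(\left(-1\right) 1\right)\right) + 8399} = \sqrt{- (1 + 123 \left(-1\right)) + 8399} = \sqrt{- (1 - 123) + 8399} = \sqrt{\left(-1\right) \left(-122\right) + 8399} = \sqrt{122 + 8399} = \sqrt{8521}$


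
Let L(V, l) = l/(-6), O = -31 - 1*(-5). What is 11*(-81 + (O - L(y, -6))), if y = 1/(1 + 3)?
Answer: -1188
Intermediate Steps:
O = -26 (O = -31 + 5 = -26)
y = ¼ (y = 1/4 = ¼ ≈ 0.25000)
L(V, l) = -l/6 (L(V, l) = l*(-⅙) = -l/6)
11*(-81 + (O - L(y, -6))) = 11*(-81 + (-26 - (-1)*(-6)/6)) = 11*(-81 + (-26 - 1*1)) = 11*(-81 + (-26 - 1)) = 11*(-81 - 27) = 11*(-108) = -1188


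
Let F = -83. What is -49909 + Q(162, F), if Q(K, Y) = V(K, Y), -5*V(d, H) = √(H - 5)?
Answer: -49909 - 2*I*√22/5 ≈ -49909.0 - 1.8762*I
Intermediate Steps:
V(d, H) = -√(-5 + H)/5 (V(d, H) = -√(H - 5)/5 = -√(-5 + H)/5)
Q(K, Y) = -√(-5 + Y)/5
-49909 + Q(162, F) = -49909 - √(-5 - 83)/5 = -49909 - 2*I*√22/5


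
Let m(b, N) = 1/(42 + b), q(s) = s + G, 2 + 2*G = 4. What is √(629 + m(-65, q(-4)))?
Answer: √332718/23 ≈ 25.079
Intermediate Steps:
G = 1 (G = -1 + (½)*4 = -1 + 2 = 1)
q(s) = 1 + s (q(s) = s + 1 = 1 + s)
√(629 + m(-65, q(-4))) = √(629 + 1/(42 - 65)) = √(629 + 1/(-23)) = √(629 - 1/23) = √(14466/23) = √332718/23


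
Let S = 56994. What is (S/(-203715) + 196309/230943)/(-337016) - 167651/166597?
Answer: -295353893362664764549/293496548407410402360 ≈ -1.0063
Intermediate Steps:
(S/(-203715) + 196309/230943)/(-337016) - 167651/166597 = (56994/(-203715) + 196309/230943)/(-337016) - 167651/166597 = (56994*(-1/203715) + 196309*(1/230943))*(-1/337016) - 167651*1/166597 = (-18998/67905 + 196309/230943)*(-1/337016) - 167651/166597 = (2980969177/5227394805)*(-1/337016) - 167651/166597 = -2980969177/1761715687601880 - 167651/166597 = -295353893362664764549/293496548407410402360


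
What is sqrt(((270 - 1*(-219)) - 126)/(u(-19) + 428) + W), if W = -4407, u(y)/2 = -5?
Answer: 7*I*sqrt(129846)/38 ≈ 66.379*I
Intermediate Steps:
u(y) = -10 (u(y) = 2*(-5) = -10)
sqrt(((270 - 1*(-219)) - 126)/(u(-19) + 428) + W) = sqrt(((270 - 1*(-219)) - 126)/(-10 + 428) - 4407) = sqrt(((270 + 219) - 126)/418 - 4407) = sqrt((489 - 126)*(1/418) - 4407) = sqrt(363*(1/418) - 4407) = sqrt(33/38 - 4407) = sqrt(-167433/38) = 7*I*sqrt(129846)/38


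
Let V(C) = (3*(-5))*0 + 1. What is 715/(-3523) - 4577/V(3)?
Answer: -1240422/271 ≈ -4577.2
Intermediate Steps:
V(C) = 1 (V(C) = -15*0 + 1 = 0 + 1 = 1)
715/(-3523) - 4577/V(3) = 715/(-3523) - 4577/1 = 715*(-1/3523) - 4577*1 = -55/271 - 4577 = -1240422/271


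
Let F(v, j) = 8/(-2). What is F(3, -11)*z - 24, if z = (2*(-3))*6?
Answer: 120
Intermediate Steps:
z = -36 (z = -6*6 = -36)
F(v, j) = -4 (F(v, j) = 8*(-1/2) = -4)
F(3, -11)*z - 24 = -4*(-36) - 24 = 144 - 24 = 120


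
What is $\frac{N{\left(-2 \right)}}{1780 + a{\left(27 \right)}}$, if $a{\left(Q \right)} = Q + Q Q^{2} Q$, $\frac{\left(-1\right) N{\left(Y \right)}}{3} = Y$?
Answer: $\frac{3}{266624} \approx 1.1252 \cdot 10^{-5}$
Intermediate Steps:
$N{\left(Y \right)} = - 3 Y$
$a{\left(Q \right)} = Q + Q^{4}$ ($a{\left(Q \right)} = Q + Q^{3} Q = Q + Q^{4}$)
$\frac{N{\left(-2 \right)}}{1780 + a{\left(27 \right)}} = \frac{\left(-3\right) \left(-2\right)}{1780 + \left(27 + 27^{4}\right)} = \frac{1}{1780 + \left(27 + 531441\right)} 6 = \frac{1}{1780 + 531468} \cdot 6 = \frac{1}{533248} \cdot 6 = \frac{3}{266624}$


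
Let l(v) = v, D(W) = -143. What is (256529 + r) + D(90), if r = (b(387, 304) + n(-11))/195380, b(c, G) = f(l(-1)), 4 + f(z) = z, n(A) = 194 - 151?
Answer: 25046348359/97690 ≈ 2.5639e+5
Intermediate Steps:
n(A) = 43
f(z) = -4 + z
b(c, G) = -5 (b(c, G) = -4 - 1 = -5)
r = 19/97690 (r = (-5 + 43)/195380 = 38*(1/195380) = 19/97690 ≈ 0.00019449)
(256529 + r) + D(90) = (256529 + 19/97690) - 143 = 25060318029/97690 - 143 = 25046348359/97690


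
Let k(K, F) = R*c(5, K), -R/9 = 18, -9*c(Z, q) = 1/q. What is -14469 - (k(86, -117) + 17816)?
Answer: -1388264/43 ≈ -32285.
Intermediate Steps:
c(Z, q) = -1/(9*q)
R = -162 (R = -9*18 = -162)
k(K, F) = 18/K (k(K, F) = -(-18)/K = 18/K)
-14469 - (k(86, -117) + 17816) = -14469 - (18/86 + 17816) = -14469 - (18*(1/86) + 17816) = -14469 - (9/43 + 17816) = -14469 - 1*766097/43 = -14469 - 766097/43 = -1388264/43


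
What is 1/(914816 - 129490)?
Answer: 1/785326 ≈ 1.2734e-6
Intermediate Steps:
1/(914816 - 129490) = 1/785326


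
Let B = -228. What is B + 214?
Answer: -14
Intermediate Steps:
B + 214 = -228 + 214 = -14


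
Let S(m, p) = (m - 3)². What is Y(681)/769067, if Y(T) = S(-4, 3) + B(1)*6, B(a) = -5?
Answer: 19/769067 ≈ 2.4705e-5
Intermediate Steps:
S(m, p) = (-3 + m)²
Y(T) = 19 (Y(T) = (-3 - 4)² - 5*6 = (-7)² - 30 = 49 - 30 = 19)
Y(681)/769067 = 19/769067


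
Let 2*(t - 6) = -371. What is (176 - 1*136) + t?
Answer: -279/2 ≈ -139.50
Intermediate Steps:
t = -359/2 (t = 6 + (1/2)*(-371) = 6 - 371/2 = -359/2 ≈ -179.50)
(176 - 1*136) + t = (176 - 1*136) - 359/2 = (176 - 136) - 359/2 = 40 - 359/2 = -279/2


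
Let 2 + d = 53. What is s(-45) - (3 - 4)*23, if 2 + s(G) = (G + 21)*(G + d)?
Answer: -123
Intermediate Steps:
d = 51 (d = -2 + 53 = 51)
s(G) = -2 + (21 + G)*(51 + G) (s(G) = -2 + (G + 21)*(G + 51) = -2 + (21 + G)*(51 + G))
s(-45) - (3 - 4)*23 = (1069 + (-45)**2 + 72*(-45)) - (3 - 4)*23 = (1069 + 2025 - 3240) - (-1)*23 = -146 - 1*(-23) = -146 + 23 = -123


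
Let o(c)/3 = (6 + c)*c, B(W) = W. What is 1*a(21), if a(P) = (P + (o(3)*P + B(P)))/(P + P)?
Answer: 83/2 ≈ 41.500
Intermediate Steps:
o(c) = 3*c*(6 + c) (o(c) = 3*((6 + c)*c) = 3*(c*(6 + c)) = 3*c*(6 + c))
a(P) = 83/2 (a(P) = (P + ((3*3*(6 + 3))*P + P))/(P + P) = (P + ((3*3*9)*P + P))/((2*P)) = (P + (81*P + P))*(1/(2*P)) = (P + 82*P)*(1/(2*P)) = (83*P)*(1/(2*P)) = 83/2)
1*a(21) = 1*(83/2) = 83/2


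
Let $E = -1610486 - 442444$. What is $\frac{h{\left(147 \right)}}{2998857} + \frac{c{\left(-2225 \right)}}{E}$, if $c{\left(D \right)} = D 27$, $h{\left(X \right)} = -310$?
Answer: $\frac{11967995065}{410429566734} \approx 0.02916$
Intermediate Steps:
$E = -2052930$
$c{\left(D \right)} = 27 D$
$\frac{h{\left(147 \right)}}{2998857} + \frac{c{\left(-2225 \right)}}{E} = - \frac{310}{2998857} + \frac{27 \left(-2225\right)}{-2052930} = \left(-310\right) \frac{1}{2998857} - - \frac{4005}{136862} = - \frac{310}{2998857} + \frac{4005}{136862} = \frac{11967995065}{410429566734}$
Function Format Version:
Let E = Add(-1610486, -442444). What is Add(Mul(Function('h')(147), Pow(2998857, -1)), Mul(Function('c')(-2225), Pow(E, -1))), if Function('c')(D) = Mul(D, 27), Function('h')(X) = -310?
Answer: Rational(11967995065, 410429566734) ≈ 0.029160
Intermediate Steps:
E = -2052930
Function('c')(D) = Mul(27, D)
Add(Mul(Function('h')(147), Pow(2998857, -1)), Mul(Function('c')(-2225), Pow(E, -1))) = Add(Mul(-310, Pow(2998857, -1)), Mul(Mul(27, -2225), Pow(-2052930, -1))) = Add(Mul(-310, Rational(1, 2998857)), Mul(-60075, Rational(-1, 2052930))) = Add(Rational(-310, 2998857), Rational(4005, 136862)) = Rational(11967995065, 410429566734)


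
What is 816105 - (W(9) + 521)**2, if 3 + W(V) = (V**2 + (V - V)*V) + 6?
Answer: 450080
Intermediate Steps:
W(V) = 3 + V**2 (W(V) = -3 + ((V**2 + (V - V)*V) + 6) = -3 + ((V**2 + 0*V) + 6) = -3 + ((V**2 + 0) + 6) = -3 + (V**2 + 6) = -3 + (6 + V**2) = 3 + V**2)
816105 - (W(9) + 521)**2 = 816105 - ((3 + 9**2) + 521)**2 = 816105 - ((3 + 81) + 521)**2 = 816105 - (84 + 521)**2 = 816105 - 1*605**2 = 816105 - 1*366025 = 816105 - 366025 = 450080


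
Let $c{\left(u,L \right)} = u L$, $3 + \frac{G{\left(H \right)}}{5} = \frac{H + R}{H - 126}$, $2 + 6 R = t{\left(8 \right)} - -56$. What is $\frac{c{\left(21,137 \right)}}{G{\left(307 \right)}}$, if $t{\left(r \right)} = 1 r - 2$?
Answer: $- \frac{520737}{1130} \approx -460.83$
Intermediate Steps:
$t{\left(r \right)} = -2 + r$ ($t{\left(r \right)} = r - 2 = -2 + r$)
$R = 10$ ($R = - \frac{1}{3} + \frac{\left(-2 + 8\right) - -56}{6} = - \frac{1}{3} + \frac{6 + 56}{6} = - \frac{1}{3} + \frac{1}{6} \cdot 62 = - \frac{1}{3} + \frac{31}{3} = 10$)
$G{\left(H \right)} = -15 + \frac{5 \left(10 + H\right)}{-126 + H}$ ($G{\left(H \right)} = -15 + 5 \frac{H + 10}{H - 126} = -15 + 5 \frac{10 + H}{-126 + H} = -15 + \frac{5 \left(10 + H\right)}{-126 + H}$)
$c{\left(u,L \right)} = L u$
$\frac{c{\left(21,137 \right)}}{G{\left(307 \right)}} = \frac{137 \cdot 21}{10 \frac{1}{-126 + 307} \left(194 - 307\right)} = \frac{2877}{10 \cdot \frac{1}{181} \left(194 - 307\right)} = \frac{2877}{10 \cdot \frac{1}{181} \left(-113\right)} = \frac{2877}{- \frac{1130}{181}} = 2877 \left(- \frac{181}{1130}\right) = - \frac{520737}{1130}$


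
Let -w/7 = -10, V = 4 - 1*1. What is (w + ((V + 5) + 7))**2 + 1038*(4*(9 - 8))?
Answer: 11377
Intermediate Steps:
V = 3 (V = 4 - 1 = 3)
w = 70 (w = -7*(-10) = 70)
(w + ((V + 5) + 7))**2 + 1038*(4*(9 - 8)) = (70 + ((3 + 5) + 7))**2 + 1038*(4*(9 - 8)) = (70 + (8 + 7))**2 + 1038*(4*1) = (70 + 15)**2 + 1038*4 = 85**2 + 4152 = 7225 + 4152 = 11377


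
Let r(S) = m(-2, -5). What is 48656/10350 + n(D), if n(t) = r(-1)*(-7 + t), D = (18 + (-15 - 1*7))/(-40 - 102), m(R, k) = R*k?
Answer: -23888962/367425 ≈ -65.017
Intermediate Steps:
D = 2/71 (D = (18 + (-15 - 7))/(-142) = (18 - 22)*(-1/142) = -4*(-1/142) = 2/71 ≈ 0.028169)
r(S) = 10 (r(S) = -2*(-5) = 10)
n(t) = -70 + 10*t (n(t) = 10*(-7 + t) = -70 + 10*t)
48656/10350 + n(D) = 48656/10350 + (-70 + 10*(2/71)) = 48656*(1/10350) + (-70 + 20/71) = 24328/5175 - 4950/71 = -23888962/367425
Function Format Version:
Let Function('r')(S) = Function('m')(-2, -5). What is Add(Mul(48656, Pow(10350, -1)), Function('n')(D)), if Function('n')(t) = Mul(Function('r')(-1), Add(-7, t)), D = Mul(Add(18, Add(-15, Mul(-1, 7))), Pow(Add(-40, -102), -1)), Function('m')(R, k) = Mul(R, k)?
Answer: Rational(-23888962, 367425) ≈ -65.017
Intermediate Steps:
D = Rational(2, 71) (D = Mul(Add(18, Add(-15, -7)), Pow(-142, -1)) = Mul(Add(18, -22), Rational(-1, 142)) = Mul(-4, Rational(-1, 142)) = Rational(2, 71) ≈ 0.028169)
Function('r')(S) = 10 (Function('r')(S) = Mul(-2, -5) = 10)
Function('n')(t) = Add(-70, Mul(10, t)) (Function('n')(t) = Mul(10, Add(-7, t)) = Add(-70, Mul(10, t)))
Add(Mul(48656, Pow(10350, -1)), Function('n')(D)) = Add(Mul(48656, Pow(10350, -1)), Add(-70, Mul(10, Rational(2, 71)))) = Add(Mul(48656, Rational(1, 10350)), Add(-70, Rational(20, 71))) = Add(Rational(24328, 5175), Rational(-4950, 71)) = Rational(-23888962, 367425)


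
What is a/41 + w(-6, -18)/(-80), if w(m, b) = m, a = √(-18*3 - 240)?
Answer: 3/40 + 7*I*√6/41 ≈ 0.075 + 0.41821*I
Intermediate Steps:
a = 7*I*√6 (a = √(-54 - 240) = √(-294) = 7*I*√6 ≈ 17.146*I)
a/41 + w(-6, -18)/(-80) = (7*I*√6)/41 - 6/(-80) = (7*I*√6)*(1/41) - 6*(-1/80) = 7*I*√6/41 + 3/40 = 3/40 + 7*I*√6/41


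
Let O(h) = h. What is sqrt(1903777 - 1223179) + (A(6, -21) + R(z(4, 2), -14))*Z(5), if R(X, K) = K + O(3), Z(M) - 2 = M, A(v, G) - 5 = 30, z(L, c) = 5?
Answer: 168 + 3*sqrt(75622) ≈ 992.98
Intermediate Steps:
A(v, G) = 35 (A(v, G) = 5 + 30 = 35)
Z(M) = 2 + M
R(X, K) = 3 + K (R(X, K) = K + 3 = 3 + K)
sqrt(1903777 - 1223179) + (A(6, -21) + R(z(4, 2), -14))*Z(5) = sqrt(1903777 - 1223179) + (35 + (3 - 14))*(2 + 5) = sqrt(680598) + (35 - 11)*7 = 3*sqrt(75622) + 24*7 = 3*sqrt(75622) + 168 = 168 + 3*sqrt(75622)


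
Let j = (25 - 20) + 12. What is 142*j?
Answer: 2414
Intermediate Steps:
j = 17 (j = 5 + 12 = 17)
142*j = 142*17 = 2414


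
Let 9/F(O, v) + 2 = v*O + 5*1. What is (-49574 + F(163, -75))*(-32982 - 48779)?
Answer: 5504272589173/1358 ≈ 4.0532e+9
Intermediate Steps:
F(O, v) = 9/(3 + O*v) (F(O, v) = 9/(-2 + (v*O + 5*1)) = 9/(-2 + (O*v + 5)) = 9/(-2 + (5 + O*v)) = 9/(3 + O*v))
(-49574 + F(163, -75))*(-32982 - 48779) = (-49574 + 9/(3 + 163*(-75)))*(-32982 - 48779) = (-49574 + 9/(3 - 12225))*(-81761) = (-49574 + 9/(-12222))*(-81761) = (-49574 + 9*(-1/12222))*(-81761) = (-49574 - 1/1358)*(-81761) = -67321493/1358*(-81761) = 5504272589173/1358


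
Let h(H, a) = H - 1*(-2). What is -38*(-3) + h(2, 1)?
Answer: 118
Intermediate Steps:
h(H, a) = 2 + H (h(H, a) = H + 2 = 2 + H)
-38*(-3) + h(2, 1) = -38*(-3) + (2 + 2) = 114 + 4 = 118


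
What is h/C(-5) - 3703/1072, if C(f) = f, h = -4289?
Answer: 4579293/5360 ≈ 854.35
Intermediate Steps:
h/C(-5) - 3703/1072 = -4289/(-5) - 3703/1072 = -4289*(-1/5) - 3703*1/1072 = 4289/5 - 3703/1072 = 4579293/5360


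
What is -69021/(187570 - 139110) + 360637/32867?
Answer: 15207955813/1592734820 ≈ 9.5483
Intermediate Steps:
-69021/(187570 - 139110) + 360637/32867 = -69021/48460 + 360637*(1/32867) = -69021*1/48460 + 360637/32867 = -69021/48460 + 360637/32867 = 15207955813/1592734820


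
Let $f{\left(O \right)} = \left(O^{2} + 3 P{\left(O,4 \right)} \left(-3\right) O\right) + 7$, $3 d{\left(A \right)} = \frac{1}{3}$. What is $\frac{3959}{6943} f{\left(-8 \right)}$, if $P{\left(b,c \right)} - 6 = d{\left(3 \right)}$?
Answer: $\frac{2023049}{6943} \approx 291.38$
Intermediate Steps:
$d{\left(A \right)} = \frac{1}{9}$ ($d{\left(A \right)} = \frac{1}{3 \cdot 3} = \frac{1}{3} \cdot \frac{1}{3} = \frac{1}{9}$)
$P{\left(b,c \right)} = \frac{55}{9}$ ($P{\left(b,c \right)} = 6 + \frac{1}{9} = \frac{55}{9}$)
$f{\left(O \right)} = 7 + O^{2} - 55 O$ ($f{\left(O \right)} = \left(O^{2} + 3 \cdot \frac{55}{9} \left(-3\right) O\right) + 7 = \left(O^{2} + \frac{55}{3} \left(-3\right) O\right) + 7 = \left(O^{2} - 55 O\right) + 7 = 7 + O^{2} - 55 O$)
$\frac{3959}{6943} f{\left(-8 \right)} = \frac{3959}{6943} \left(7 + \left(-8\right)^{2} - -440\right) = 3959 \cdot \frac{1}{6943} \left(7 + 64 + 440\right) = \frac{3959}{6943} \cdot 511 = \frac{2023049}{6943}$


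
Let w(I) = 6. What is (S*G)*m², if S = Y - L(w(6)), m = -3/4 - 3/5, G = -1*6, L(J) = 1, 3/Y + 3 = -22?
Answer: 15309/1250 ≈ 12.247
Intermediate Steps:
Y = -3/25 (Y = 3/(-3 - 22) = 3/(-25) = 3*(-1/25) = -3/25 ≈ -0.12000)
G = -6
m = -27/20 (m = -3*¼ - 3*⅕ = -¾ - ⅗ = -27/20 ≈ -1.3500)
S = -28/25 (S = -3/25 - 1*1 = -3/25 - 1 = -28/25 ≈ -1.1200)
(S*G)*m² = (-28/25*(-6))*(-27/20)² = (168/25)*(729/400) = 15309/1250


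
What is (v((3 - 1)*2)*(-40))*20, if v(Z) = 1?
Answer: -800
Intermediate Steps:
(v((3 - 1)*2)*(-40))*20 = (1*(-40))*20 = -40*20 = -800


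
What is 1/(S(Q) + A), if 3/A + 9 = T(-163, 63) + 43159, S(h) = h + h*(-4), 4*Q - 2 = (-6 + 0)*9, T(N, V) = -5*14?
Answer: 14360/560041 ≈ 0.025641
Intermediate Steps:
T(N, V) = -70
Q = -13 (Q = 1/2 + ((-6 + 0)*9)/4 = 1/2 + (-6*9)/4 = 1/2 + (1/4)*(-54) = 1/2 - 27/2 = -13)
S(h) = -3*h (S(h) = h - 4*h = -3*h)
A = 1/14360 (A = 3/(-9 + (-70 + 43159)) = 3/(-9 + 43089) = 3/43080 = 3*(1/43080) = 1/14360 ≈ 6.9638e-5)
1/(S(Q) + A) = 1/(-3*(-13) + 1/14360) = 1/(39 + 1/14360) = 1/(560041/14360) = 14360/560041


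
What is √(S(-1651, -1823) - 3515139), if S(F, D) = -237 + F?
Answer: I*√3517027 ≈ 1875.4*I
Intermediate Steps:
√(S(-1651, -1823) - 3515139) = √((-237 - 1651) - 3515139) = √(-1888 - 3515139) = √(-3517027) = I*√3517027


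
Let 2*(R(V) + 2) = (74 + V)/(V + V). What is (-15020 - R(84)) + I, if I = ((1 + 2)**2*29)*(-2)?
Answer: -2610799/168 ≈ -15540.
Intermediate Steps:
R(V) = -2 + (74 + V)/(4*V) (R(V) = -2 + ((74 + V)/(V + V))/2 = -2 + ((74 + V)/((2*V)))/2 = -2 + ((74 + V)*(1/(2*V)))/2 = -2 + ((74 + V)/(2*V))/2 = -2 + (74 + V)/(4*V))
I = -522 (I = (3**2*29)*(-2) = (9*29)*(-2) = 261*(-2) = -522)
(-15020 - R(84)) + I = (-15020 - (74 - 7*84)/(4*84)) - 522 = (-15020 - (74 - 588)/(4*84)) - 522 = (-15020 - (-514)/(4*84)) - 522 = (-15020 - 1*(-257/168)) - 522 = (-15020 + 257/168) - 522 = -2523103/168 - 522 = -2610799/168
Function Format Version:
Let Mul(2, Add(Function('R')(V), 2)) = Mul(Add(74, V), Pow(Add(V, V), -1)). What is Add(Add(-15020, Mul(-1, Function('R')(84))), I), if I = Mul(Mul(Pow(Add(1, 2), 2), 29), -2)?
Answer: Rational(-2610799, 168) ≈ -15540.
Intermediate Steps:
Function('R')(V) = Add(-2, Mul(Rational(1, 4), Pow(V, -1), Add(74, V))) (Function('R')(V) = Add(-2, Mul(Rational(1, 2), Mul(Add(74, V), Pow(Add(V, V), -1)))) = Add(-2, Mul(Rational(1, 2), Mul(Add(74, V), Pow(Mul(2, V), -1)))) = Add(-2, Mul(Rational(1, 2), Mul(Add(74, V), Mul(Rational(1, 2), Pow(V, -1))))) = Add(-2, Mul(Rational(1, 2), Mul(Rational(1, 2), Pow(V, -1), Add(74, V)))) = Add(-2, Mul(Rational(1, 4), Pow(V, -1), Add(74, V))))
I = -522 (I = Mul(Mul(Pow(3, 2), 29), -2) = Mul(Mul(9, 29), -2) = Mul(261, -2) = -522)
Add(Add(-15020, Mul(-1, Function('R')(84))), I) = Add(Add(-15020, Mul(-1, Mul(Rational(1, 4), Pow(84, -1), Add(74, Mul(-7, 84))))), -522) = Add(Add(-15020, Mul(-1, Mul(Rational(1, 4), Rational(1, 84), Add(74, -588)))), -522) = Add(Add(-15020, Mul(-1, Mul(Rational(1, 4), Rational(1, 84), -514))), -522) = Add(Add(-15020, Mul(-1, Rational(-257, 168))), -522) = Add(Add(-15020, Rational(257, 168)), -522) = Add(Rational(-2523103, 168), -522) = Rational(-2610799, 168)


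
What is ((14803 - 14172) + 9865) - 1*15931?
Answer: -5435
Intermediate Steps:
((14803 - 14172) + 9865) - 1*15931 = (631 + 9865) - 15931 = 10496 - 15931 = -5435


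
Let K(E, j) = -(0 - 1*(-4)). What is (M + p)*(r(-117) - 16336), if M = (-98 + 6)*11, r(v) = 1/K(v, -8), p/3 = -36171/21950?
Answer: 291725080997/17560 ≈ 1.6613e+7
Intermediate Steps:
p = -108513/21950 (p = 3*(-36171/21950) = -108513/21950 ≈ -4.9436)
K(E, j) = -4 (K(E, j) = -(0 + 4) = -1*4 = -4)
r(v) = -¼ (r(v) = 1/(-4) = -¼)
M = -1012 (M = -92*11 = -1012)
(M + p)*(r(-117) - 16336) = (-1012 - 108513/21950)*(-¼ - 16336) = -22321913/21950*(-65345/4) = 291725080997/17560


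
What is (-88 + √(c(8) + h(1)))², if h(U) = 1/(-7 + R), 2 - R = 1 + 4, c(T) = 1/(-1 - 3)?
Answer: (880 - I*√35)²/100 ≈ 7743.6 - 104.12*I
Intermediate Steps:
c(T) = -¼ (c(T) = 1/(-4) = -¼)
R = -3 (R = 2 - (1 + 4) = 2 - 1*5 = 2 - 5 = -3)
h(U) = -⅒ (h(U) = 1/(-7 - 3) = 1/(-10) = -⅒)
(-88 + √(c(8) + h(1)))² = (-88 + √(-¼ - ⅒))² = (-88 + √(-7/20))² = (-88 + I*√35/10)²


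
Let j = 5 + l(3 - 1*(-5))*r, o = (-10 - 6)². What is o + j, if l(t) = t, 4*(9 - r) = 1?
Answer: 331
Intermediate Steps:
r = 35/4 (r = 9 - ¼*1 = 9 - ¼ = 35/4 ≈ 8.7500)
o = 256 (o = (-16)² = 256)
j = 75 (j = 5 + (3 - 1*(-5))*(35/4) = 5 + (3 + 5)*(35/4) = 5 + 8*(35/4) = 5 + 70 = 75)
o + j = 256 + 75 = 331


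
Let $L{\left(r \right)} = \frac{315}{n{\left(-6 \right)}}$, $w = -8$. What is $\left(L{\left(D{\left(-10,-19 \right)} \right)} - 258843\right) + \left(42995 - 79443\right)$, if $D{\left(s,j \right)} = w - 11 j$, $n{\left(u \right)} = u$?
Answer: $- \frac{590687}{2} \approx -2.9534 \cdot 10^{5}$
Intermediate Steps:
$D{\left(s,j \right)} = -8 - 11 j$
$L{\left(r \right)} = - \frac{105}{2}$ ($L{\left(r \right)} = \frac{315}{-6} = 315 \left(- \frac{1}{6}\right) = - \frac{105}{2}$)
$\left(L{\left(D{\left(-10,-19 \right)} \right)} - 258843\right) + \left(42995 - 79443\right) = \left(- \frac{105}{2} - 258843\right) + \left(42995 - 79443\right) = - \frac{517791}{2} - 36448 = - \frac{590687}{2}$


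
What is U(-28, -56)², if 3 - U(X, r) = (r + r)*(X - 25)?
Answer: 35200489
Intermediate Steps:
U(X, r) = 3 - 2*r*(-25 + X) (U(X, r) = 3 - (r + r)*(X - 25) = 3 - 2*r*(-25 + X))
U(-28, -56)² = (3 + 50*(-56) - 2*(-28)*(-56))² = (3 - 2800 - 3136)² = (-5933)² = 35200489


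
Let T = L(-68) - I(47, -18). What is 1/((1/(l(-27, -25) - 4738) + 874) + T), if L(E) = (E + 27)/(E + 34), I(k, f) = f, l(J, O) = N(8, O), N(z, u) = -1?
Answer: 161126/143918657 ≈ 0.0011196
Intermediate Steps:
l(J, O) = -1
L(E) = (27 + E)/(34 + E)
T = 653/34 (T = (27 - 68)/(34 - 68) - 1*(-18) = -41/(-34) + 18 = -1/34*(-41) + 18 = 41/34 + 18 = 653/34 ≈ 19.206)
1/((1/(l(-27, -25) - 4738) + 874) + T) = 1/((1/(-1 - 4738) + 874) + 653/34) = 1/((1/(-4739) + 874) + 653/34) = 1/((-1/4739 + 874) + 653/34) = 1/(4141885/4739 + 653/34) = 1/(143918657/161126) = 161126/143918657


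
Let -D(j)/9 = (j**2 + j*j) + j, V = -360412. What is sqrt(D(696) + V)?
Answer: 58*I*sqrt(2701) ≈ 3014.3*I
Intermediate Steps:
D(j) = -18*j**2 - 9*j (D(j) = -9*((j**2 + j*j) + j) = -9*((j**2 + j**2) + j) = -9*(2*j**2 + j) = -9*(j + 2*j**2) = -18*j**2 - 9*j)
sqrt(D(696) + V) = sqrt(-9*696*(1 + 2*696) - 360412) = sqrt(-9*696*(1 + 1392) - 360412) = sqrt(-9*696*1393 - 360412) = sqrt(-8725752 - 360412) = sqrt(-9086164) = 58*I*sqrt(2701)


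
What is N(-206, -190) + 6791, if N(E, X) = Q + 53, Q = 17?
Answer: 6861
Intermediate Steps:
N(E, X) = 70 (N(E, X) = 17 + 53 = 70)
N(-206, -190) + 6791 = 70 + 6791 = 6861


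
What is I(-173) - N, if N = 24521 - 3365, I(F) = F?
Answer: -21329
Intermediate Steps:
N = 21156
I(-173) - N = -173 - 1*21156 = -173 - 21156 = -21329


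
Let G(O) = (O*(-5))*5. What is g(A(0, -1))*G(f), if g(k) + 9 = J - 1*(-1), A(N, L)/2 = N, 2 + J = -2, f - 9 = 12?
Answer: 6300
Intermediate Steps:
f = 21 (f = 9 + 12 = 21)
J = -4 (J = -2 - 2 = -4)
A(N, L) = 2*N
G(O) = -25*O (G(O) = -5*O*5 = -25*O)
g(k) = -12 (g(k) = -9 + (-4 - 1*(-1)) = -9 + (-4 + 1) = -9 - 3 = -12)
g(A(0, -1))*G(f) = -(-300)*21 = -12*(-525) = 6300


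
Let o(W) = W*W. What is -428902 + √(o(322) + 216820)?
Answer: -428902 + 2*√80126 ≈ -4.2834e+5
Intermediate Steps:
o(W) = W²
-428902 + √(o(322) + 216820) = -428902 + √(322² + 216820) = -428902 + √(103684 + 216820) = -428902 + √320504 = -428902 + 2*√80126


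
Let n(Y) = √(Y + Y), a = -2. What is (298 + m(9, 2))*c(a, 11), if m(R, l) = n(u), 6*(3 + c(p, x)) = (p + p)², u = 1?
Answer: -298/3 - √2/3 ≈ -99.805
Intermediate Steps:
n(Y) = √2*√Y (n(Y) = √(2*Y) = √2*√Y)
c(p, x) = -3 + 2*p²/3 (c(p, x) = -3 + (p + p)²/6 = -3 + (2*p)²/6 = -3 + (4*p²)/6 = -3 + 2*p²/3)
m(R, l) = √2 (m(R, l) = √2*√1 = √2*1 = √2)
(298 + m(9, 2))*c(a, 11) = (298 + √2)*(-3 + (⅔)*(-2)²) = (298 + √2)*(-3 + (⅔)*4) = (298 + √2)*(-3 + 8/3) = (298 + √2)*(-⅓) = -298/3 - √2/3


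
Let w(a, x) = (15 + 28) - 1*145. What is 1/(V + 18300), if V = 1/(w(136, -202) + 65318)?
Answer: 65216/1193452801 ≈ 5.4645e-5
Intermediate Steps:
w(a, x) = -102 (w(a, x) = 43 - 145 = -102)
V = 1/65216 (V = 1/(-102 + 65318) = 1/65216 ≈ 1.5334e-5)
1/(V + 18300) = 1/(1/65216 + 18300) = 1/(1193452801/65216) = 65216/1193452801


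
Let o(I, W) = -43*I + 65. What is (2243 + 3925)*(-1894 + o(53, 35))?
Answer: -25338144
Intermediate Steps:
o(I, W) = 65 - 43*I
(2243 + 3925)*(-1894 + o(53, 35)) = (2243 + 3925)*(-1894 + (65 - 43*53)) = 6168*(-1894 + (65 - 2279)) = 6168*(-1894 - 2214) = 6168*(-4108) = -25338144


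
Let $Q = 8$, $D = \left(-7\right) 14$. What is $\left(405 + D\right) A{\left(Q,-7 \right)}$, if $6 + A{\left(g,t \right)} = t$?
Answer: $-3991$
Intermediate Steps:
$D = -98$
$A{\left(g,t \right)} = -6 + t$
$\left(405 + D\right) A{\left(Q,-7 \right)} = \left(405 - 98\right) \left(-6 - 7\right) = 307 \left(-13\right) = -3991$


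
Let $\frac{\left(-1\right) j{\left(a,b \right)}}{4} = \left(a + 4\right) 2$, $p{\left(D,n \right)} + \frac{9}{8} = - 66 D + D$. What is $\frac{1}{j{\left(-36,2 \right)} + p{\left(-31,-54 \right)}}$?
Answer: $\frac{8}{18159} \approx 0.00044055$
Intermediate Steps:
$p{\left(D,n \right)} = - \frac{9}{8} - 65 D$ ($p{\left(D,n \right)} = - \frac{9}{8} + \left(- 66 D + D\right) = - \frac{9}{8} - 65 D$)
$j{\left(a,b \right)} = -32 - 8 a$ ($j{\left(a,b \right)} = - 4 \left(a + 4\right) 2 = - 4 \left(4 + a\right) 2 = - 4 \left(8 + 2 a\right) = -32 - 8 a$)
$\frac{1}{j{\left(-36,2 \right)} + p{\left(-31,-54 \right)}} = \frac{1}{\left(-32 - -288\right) - - \frac{16111}{8}} = \frac{1}{\left(-32 + 288\right) + \left(- \frac{9}{8} + 2015\right)} = \frac{1}{256 + \frac{16111}{8}} = \frac{1}{\frac{18159}{8}} = \frac{8}{18159}$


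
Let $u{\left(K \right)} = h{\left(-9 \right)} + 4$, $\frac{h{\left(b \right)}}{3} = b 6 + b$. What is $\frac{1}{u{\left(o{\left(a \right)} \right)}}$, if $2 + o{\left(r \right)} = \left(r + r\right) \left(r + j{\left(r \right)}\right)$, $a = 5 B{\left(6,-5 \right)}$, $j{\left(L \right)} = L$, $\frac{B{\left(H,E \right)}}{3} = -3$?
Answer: $- \frac{1}{185} \approx -0.0054054$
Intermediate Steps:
$B{\left(H,E \right)} = -9$ ($B{\left(H,E \right)} = 3 \left(-3\right) = -9$)
$h{\left(b \right)} = 21 b$ ($h{\left(b \right)} = 3 \left(b 6 + b\right) = 3 \left(6 b + b\right) = 3 \cdot 7 b = 21 b$)
$a = -45$ ($a = 5 \left(-9\right) = -45$)
$o{\left(r \right)} = -2 + 4 r^{2}$ ($o{\left(r \right)} = -2 + \left(r + r\right) \left(r + r\right) = -2 + 2 r 2 r = -2 + 4 r^{2}$)
$u{\left(K \right)} = -185$ ($u{\left(K \right)} = 21 \left(-9\right) + 4 = -189 + 4 = -185$)
$\frac{1}{u{\left(o{\left(a \right)} \right)}} = \frac{1}{-185} = - \frac{1}{185}$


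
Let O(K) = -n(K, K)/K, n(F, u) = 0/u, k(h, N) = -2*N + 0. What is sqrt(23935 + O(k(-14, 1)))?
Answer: sqrt(23935) ≈ 154.71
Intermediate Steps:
k(h, N) = -2*N
n(F, u) = 0
O(K) = 0 (O(K) = -0/K = -1*0 = 0)
sqrt(23935 + O(k(-14, 1))) = sqrt(23935 + 0) = sqrt(23935)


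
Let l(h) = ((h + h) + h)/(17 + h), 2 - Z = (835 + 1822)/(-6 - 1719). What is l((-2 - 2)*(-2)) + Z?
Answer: 7763/1725 ≈ 4.5003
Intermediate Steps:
Z = 6107/1725 (Z = 2 - (835 + 1822)/(-6 - 1719) = 2 - 2657/(-1725) = 2 - 2657*(-1)/1725 = 2 - 1*(-2657/1725) = 2 + 2657/1725 = 6107/1725 ≈ 3.5403)
l(h) = 3*h/(17 + h) (l(h) = (2*h + h)/(17 + h) = (3*h)/(17 + h) = 3*h/(17 + h))
l((-2 - 2)*(-2)) + Z = 3*((-2 - 2)*(-2))/(17 + (-2 - 2)*(-2)) + 6107/1725 = 3*(-4*(-2))/(17 - 4*(-2)) + 6107/1725 = 3*8/(17 + 8) + 6107/1725 = 3*8/25 + 6107/1725 = 3*8*(1/25) + 6107/1725 = 24/25 + 6107/1725 = 7763/1725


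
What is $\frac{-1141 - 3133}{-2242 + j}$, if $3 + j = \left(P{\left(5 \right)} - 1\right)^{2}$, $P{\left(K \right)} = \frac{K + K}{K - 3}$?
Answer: $\frac{4274}{2229} \approx 1.9175$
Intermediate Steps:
$P{\left(K \right)} = \frac{2 K}{-3 + K}$
$j = 13$ ($j = -3 + \left(2 \cdot 5 \frac{1}{-3 + 5} - 1\right)^{2} = -3 + \left(2 \cdot 5 \cdot \frac{1}{2} - 1\right)^{2} = -3 + \left(5 - 1\right)^{2} = -3 + 4^{2} = -3 + 16 = 13$)
$\frac{-1141 - 3133}{-2242 + j} = \frac{-1141 - 3133}{-2242 + 13} = - \frac{4274}{-2229} = \left(-4274\right) \left(- \frac{1}{2229}\right) = \frac{4274}{2229}$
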